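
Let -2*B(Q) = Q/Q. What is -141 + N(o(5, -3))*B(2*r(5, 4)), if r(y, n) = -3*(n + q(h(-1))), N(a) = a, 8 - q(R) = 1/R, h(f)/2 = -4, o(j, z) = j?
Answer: -287/2 ≈ -143.50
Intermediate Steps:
h(f) = -8 (h(f) = 2*(-4) = -8)
q(R) = 8 - 1/R
r(y, n) = -195/8 - 3*n (r(y, n) = -3*(n + (8 - 1/(-8))) = -3*(n + (8 - 1*(-⅛))) = -3*(n + (8 + ⅛)) = -3*(n + 65/8) = -3*(65/8 + n) = -195/8 - 3*n)
B(Q) = -½ (B(Q) = -Q/(2*Q) = -½*1 = -½)
-141 + N(o(5, -3))*B(2*r(5, 4)) = -141 + 5*(-½) = -141 - 5/2 = -287/2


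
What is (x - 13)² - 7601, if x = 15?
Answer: -7597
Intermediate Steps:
(x - 13)² - 7601 = (15 - 13)² - 7601 = 2² - 7601 = 4 - 7601 = -7597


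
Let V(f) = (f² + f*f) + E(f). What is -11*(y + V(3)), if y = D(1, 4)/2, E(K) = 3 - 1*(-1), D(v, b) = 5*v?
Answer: -539/2 ≈ -269.50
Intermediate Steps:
E(K) = 4 (E(K) = 3 + 1 = 4)
y = 5/2 (y = (5*1)/2 = 5*(½) = 5/2 ≈ 2.5000)
V(f) = 4 + 2*f² (V(f) = (f² + f*f) + 4 = (f² + f²) + 4 = 2*f² + 4 = 4 + 2*f²)
-11*(y + V(3)) = -11*(5/2 + (4 + 2*3²)) = -11*(5/2 + (4 + 2*9)) = -11*(5/2 + (4 + 18)) = -11*(5/2 + 22) = -11*49/2 = -539/2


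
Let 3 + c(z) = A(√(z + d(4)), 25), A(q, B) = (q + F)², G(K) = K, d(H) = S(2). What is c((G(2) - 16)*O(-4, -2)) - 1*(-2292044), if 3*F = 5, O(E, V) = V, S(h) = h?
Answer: 20628664/9 + 10*√30/3 ≈ 2.2921e+6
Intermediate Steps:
d(H) = 2
F = 5/3 (F = (⅓)*5 = 5/3 ≈ 1.6667)
A(q, B) = (5/3 + q)² (A(q, B) = (q + 5/3)² = (5/3 + q)²)
c(z) = -3 + (5 + 3*√(2 + z))²/9 (c(z) = -3 + (5 + 3*√(z + 2))²/9 = -3 + (5 + 3*√(2 + z))²/9)
c((G(2) - 16)*O(-4, -2)) - 1*(-2292044) = (-3 + (5 + 3*√(2 + (2 - 16)*(-2)))²/9) - 1*(-2292044) = (-3 + (5 + 3*√(2 - 14*(-2)))²/9) + 2292044 = (-3 + (5 + 3*√(2 + 28))²/9) + 2292044 = (-3 + (5 + 3*√30)²/9) + 2292044 = 2292041 + (5 + 3*√30)²/9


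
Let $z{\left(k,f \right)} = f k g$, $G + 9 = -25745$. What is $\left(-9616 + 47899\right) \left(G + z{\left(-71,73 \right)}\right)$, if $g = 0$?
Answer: $-985940382$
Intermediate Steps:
$G = -25754$ ($G = -9 - 25745 = -25754$)
$z{\left(k,f \right)} = 0$ ($z{\left(k,f \right)} = f k 0 = 0$)
$\left(-9616 + 47899\right) \left(G + z{\left(-71,73 \right)}\right) = \left(-9616 + 47899\right) \left(-25754 + 0\right) = 38283 \left(-25754\right) = -985940382$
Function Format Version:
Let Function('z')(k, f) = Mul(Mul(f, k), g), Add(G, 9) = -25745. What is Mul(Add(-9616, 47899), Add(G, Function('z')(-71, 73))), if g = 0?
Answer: -985940382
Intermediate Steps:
G = -25754 (G = Add(-9, -25745) = -25754)
Function('z')(k, f) = 0 (Function('z')(k, f) = Mul(Mul(f, k), 0) = 0)
Mul(Add(-9616, 47899), Add(G, Function('z')(-71, 73))) = Mul(Add(-9616, 47899), Add(-25754, 0)) = Mul(38283, -25754) = -985940382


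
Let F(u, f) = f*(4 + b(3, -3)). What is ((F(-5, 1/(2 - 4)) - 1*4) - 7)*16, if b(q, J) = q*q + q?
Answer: -304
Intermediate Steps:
b(q, J) = q + q**2 (b(q, J) = q**2 + q = q + q**2)
F(u, f) = 16*f (F(u, f) = f*(4 + 3*(1 + 3)) = f*(4 + 3*4) = f*(4 + 12) = f*16 = 16*f)
((F(-5, 1/(2 - 4)) - 1*4) - 7)*16 = ((16/(2 - 4) - 1*4) - 7)*16 = ((16/(-2) - 4) - 7)*16 = ((16*(-1/2) - 4) - 7)*16 = ((-8 - 4) - 7)*16 = (-12 - 7)*16 = -19*16 = -304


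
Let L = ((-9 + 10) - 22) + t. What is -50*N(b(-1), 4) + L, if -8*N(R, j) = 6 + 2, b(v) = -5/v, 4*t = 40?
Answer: 39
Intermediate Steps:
t = 10 (t = (1/4)*40 = 10)
N(R, j) = -1 (N(R, j) = -(6 + 2)/8 = -1/8*8 = -1)
L = -11 (L = ((-9 + 10) - 22) + 10 = (1 - 22) + 10 = -21 + 10 = -11)
-50*N(b(-1), 4) + L = -50*(-1) - 11 = 50 - 11 = 39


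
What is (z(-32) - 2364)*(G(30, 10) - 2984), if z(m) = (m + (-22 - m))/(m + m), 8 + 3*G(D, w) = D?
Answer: 337719205/48 ≈ 7.0358e+6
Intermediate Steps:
G(D, w) = -8/3 + D/3
z(m) = -11/m (z(m) = -22*1/(2*m) = -11/m)
(z(-32) - 2364)*(G(30, 10) - 2984) = (-11/(-32) - 2364)*((-8/3 + (⅓)*30) - 2984) = (-11*(-1/32) - 2364)*((-8/3 + 10) - 2984) = (11/32 - 2364)*(22/3 - 2984) = -75637/32*(-8930/3) = 337719205/48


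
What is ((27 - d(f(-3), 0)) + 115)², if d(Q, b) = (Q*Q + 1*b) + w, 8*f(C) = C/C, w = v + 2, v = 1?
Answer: 79121025/4096 ≈ 19317.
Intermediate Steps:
w = 3 (w = 1 + 2 = 3)
f(C) = ⅛ (f(C) = (C/C)/8 = (⅛)*1 = ⅛)
d(Q, b) = 3 + b + Q² (d(Q, b) = (Q*Q + 1*b) + 3 = (Q² + b) + 3 = (b + Q²) + 3 = 3 + b + Q²)
((27 - d(f(-3), 0)) + 115)² = ((27 - (3 + 0 + (⅛)²)) + 115)² = ((27 - (3 + 0 + 1/64)) + 115)² = ((27 - 1*193/64) + 115)² = ((27 - 193/64) + 115)² = (1535/64 + 115)² = (8895/64)² = 79121025/4096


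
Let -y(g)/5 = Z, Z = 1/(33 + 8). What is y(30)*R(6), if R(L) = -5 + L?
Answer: -5/41 ≈ -0.12195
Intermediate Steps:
Z = 1/41 ≈ 0.024390
y(g) = -5/41 (y(g) = -5*1/41 = -5/41)
y(30)*R(6) = -5*(-5 + 6)/41 = -5/41*1 = -5/41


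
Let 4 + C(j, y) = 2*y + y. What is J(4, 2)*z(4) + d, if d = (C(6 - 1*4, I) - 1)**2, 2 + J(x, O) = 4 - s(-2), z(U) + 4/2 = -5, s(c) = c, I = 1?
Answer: -24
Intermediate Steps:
C(j, y) = -4 + 3*y (C(j, y) = -4 + (2*y + y) = -4 + 3*y)
z(U) = -7 (z(U) = -2 - 5 = -7)
J(x, O) = 4 (J(x, O) = -2 + (4 - 1*(-2)) = -2 + (4 + 2) = -2 + 6 = 4)
d = 4 (d = ((-4 + 3*1) - 1)**2 = ((-4 + 3) - 1)**2 = (-1 - 1)**2 = (-2)**2 = 4)
J(4, 2)*z(4) + d = 4*(-7) + 4 = -28 + 4 = -24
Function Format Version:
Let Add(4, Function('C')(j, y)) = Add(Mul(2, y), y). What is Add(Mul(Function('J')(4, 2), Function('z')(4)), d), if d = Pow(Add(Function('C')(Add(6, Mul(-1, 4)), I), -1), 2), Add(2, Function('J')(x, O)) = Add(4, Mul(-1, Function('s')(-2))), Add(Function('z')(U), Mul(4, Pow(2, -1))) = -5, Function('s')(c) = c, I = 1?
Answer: -24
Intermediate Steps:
Function('C')(j, y) = Add(-4, Mul(3, y)) (Function('C')(j, y) = Add(-4, Add(Mul(2, y), y)) = Add(-4, Mul(3, y)))
Function('z')(U) = -7 (Function('z')(U) = Add(-2, -5) = -7)
Function('J')(x, O) = 4 (Function('J')(x, O) = Add(-2, Add(4, Mul(-1, -2))) = Add(-2, Add(4, 2)) = Add(-2, 6) = 4)
d = 4 (d = Pow(Add(Add(-4, Mul(3, 1)), -1), 2) = Pow(Add(Add(-4, 3), -1), 2) = Pow(Add(-1, -1), 2) = Pow(-2, 2) = 4)
Add(Mul(Function('J')(4, 2), Function('z')(4)), d) = Add(Mul(4, -7), 4) = Add(-28, 4) = -24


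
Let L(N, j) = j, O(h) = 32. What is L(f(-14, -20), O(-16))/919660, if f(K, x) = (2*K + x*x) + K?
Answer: 8/229915 ≈ 3.4795e-5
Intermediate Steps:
f(K, x) = x² + 3*K (f(K, x) = (2*K + x²) + K = (x² + 2*K) + K = x² + 3*K)
L(f(-14, -20), O(-16))/919660 = 32/919660 = 32*(1/919660) = 8/229915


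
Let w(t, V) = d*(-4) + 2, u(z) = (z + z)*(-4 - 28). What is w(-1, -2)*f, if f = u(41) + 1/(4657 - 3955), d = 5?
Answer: 1842047/39 ≈ 47232.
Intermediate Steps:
u(z) = -64*z (u(z) = (2*z)*(-32) = -64*z)
w(t, V) = -18 (w(t, V) = 5*(-4) + 2 = -20 + 2 = -18)
f = -1842047/702 (f = -64*41 + 1/(4657 - 3955) = -2624 + 1/702 = -1842047/702 ≈ -2624.0)
w(-1, -2)*f = -18*(-1842047/702) = 1842047/39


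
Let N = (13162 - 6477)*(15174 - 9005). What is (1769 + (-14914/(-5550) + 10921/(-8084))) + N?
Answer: 925175486352013/22433100 ≈ 4.1242e+7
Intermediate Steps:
N = 41239765 (N = 6685*6169 = 41239765)
(1769 + (-14914/(-5550) + 10921/(-8084))) + N = (1769 + (-14914/(-5550) + 10921/(-8084))) + 41239765 = (1769 + (-14914*(-1/5550) + 10921*(-1/8084))) + 41239765 = (1769 + (7457/2775 - 10921/8084)) + 41239765 = (1769 + 29976613/22433100) + 41239765 = 39714130513/22433100 + 41239765 = 925175486352013/22433100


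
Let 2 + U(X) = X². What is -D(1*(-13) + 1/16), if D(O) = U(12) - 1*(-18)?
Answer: -160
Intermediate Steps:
U(X) = -2 + X²
D(O) = 160 (D(O) = (-2 + 12²) - 1*(-18) = (-2 + 144) + 18 = 142 + 18 = 160)
-D(1*(-13) + 1/16) = -1*160 = -160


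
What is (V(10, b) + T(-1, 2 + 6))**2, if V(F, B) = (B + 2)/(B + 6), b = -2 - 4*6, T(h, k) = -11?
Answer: 2401/25 ≈ 96.040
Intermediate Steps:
b = -26 (b = -2 - 24 = -26)
V(F, B) = (2 + B)/(6 + B)
(V(10, b) + T(-1, 2 + 6))**2 = ((2 - 26)/(6 - 26) - 11)**2 = (-24/(-20) - 11)**2 = (-1/20*(-24) - 11)**2 = (6/5 - 11)**2 = (-49/5)**2 = 2401/25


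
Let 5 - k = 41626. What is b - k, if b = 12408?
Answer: 54029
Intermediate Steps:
k = -41621 (k = 5 - 1*41626 = 5 - 41626 = -41621)
b - k = 12408 - 1*(-41621) = 12408 + 41621 = 54029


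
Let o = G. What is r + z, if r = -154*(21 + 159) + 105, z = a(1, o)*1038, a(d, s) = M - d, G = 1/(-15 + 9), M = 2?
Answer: -26577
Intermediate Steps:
G = -⅙ (G = 1/(-6) = -⅙ ≈ -0.16667)
o = -⅙ ≈ -0.16667
a(d, s) = 2 - d
z = 1038 (z = (2 - 1*1)*1038 = (2 - 1)*1038 = 1*1038 = 1038)
r = -27615 (r = -154*180 + 105 = -27720 + 105 = -27615)
r + z = -27615 + 1038 = -26577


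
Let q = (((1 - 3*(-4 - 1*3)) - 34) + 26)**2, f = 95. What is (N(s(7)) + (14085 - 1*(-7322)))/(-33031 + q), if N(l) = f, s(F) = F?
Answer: -21502/32835 ≈ -0.65485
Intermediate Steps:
N(l) = 95
q = 196 (q = (((1 - 3*(-4 - 3)) - 34) + 26)**2 = (((1 - 3*(-7)) - 34) + 26)**2 = (((1 + 21) - 34) + 26)**2 = ((22 - 34) + 26)**2 = (-12 + 26)**2 = 14**2 = 196)
(N(s(7)) + (14085 - 1*(-7322)))/(-33031 + q) = (95 + (14085 - 1*(-7322)))/(-33031 + 196) = (95 + (14085 + 7322))/(-32835) = (95 + 21407)*(-1/32835) = 21502*(-1/32835) = -21502/32835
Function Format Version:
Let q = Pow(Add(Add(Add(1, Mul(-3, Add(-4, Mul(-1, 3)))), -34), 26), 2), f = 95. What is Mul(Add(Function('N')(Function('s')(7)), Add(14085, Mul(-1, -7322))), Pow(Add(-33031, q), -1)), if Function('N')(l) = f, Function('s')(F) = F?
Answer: Rational(-21502, 32835) ≈ -0.65485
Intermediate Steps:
Function('N')(l) = 95
q = 196 (q = Pow(Add(Add(Add(1, Mul(-3, Add(-4, -3))), -34), 26), 2) = Pow(Add(Add(Add(1, Mul(-3, -7)), -34), 26), 2) = Pow(Add(Add(Add(1, 21), -34), 26), 2) = Pow(Add(Add(22, -34), 26), 2) = Pow(Add(-12, 26), 2) = Pow(14, 2) = 196)
Mul(Add(Function('N')(Function('s')(7)), Add(14085, Mul(-1, -7322))), Pow(Add(-33031, q), -1)) = Mul(Add(95, Add(14085, Mul(-1, -7322))), Pow(Add(-33031, 196), -1)) = Mul(Add(95, Add(14085, 7322)), Pow(-32835, -1)) = Mul(Add(95, 21407), Rational(-1, 32835)) = Mul(21502, Rational(-1, 32835)) = Rational(-21502, 32835)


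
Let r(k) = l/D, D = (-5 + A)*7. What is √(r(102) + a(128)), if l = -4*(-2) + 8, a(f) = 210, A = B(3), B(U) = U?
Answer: √10234/7 ≈ 14.452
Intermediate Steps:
A = 3
l = 16 (l = 8 + 8 = 16)
D = -14 (D = (-5 + 3)*7 = -2*7 = -14)
r(k) = -8/7 (r(k) = 16/(-14) = 16*(-1/14) = -8/7)
√(r(102) + a(128)) = √(-8/7 + 210) = √(1462/7) = √10234/7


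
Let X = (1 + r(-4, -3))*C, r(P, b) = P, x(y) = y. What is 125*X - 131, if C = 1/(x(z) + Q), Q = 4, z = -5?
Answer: 244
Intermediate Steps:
C = -1 (C = 1/(-5 + 4) = 1/(-1) = -1)
X = 3 (X = (1 - 4)*(-1) = -3*(-1) = 3)
125*X - 131 = 125*3 - 131 = 375 - 131 = 244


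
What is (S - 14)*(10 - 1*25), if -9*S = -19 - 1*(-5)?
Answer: 560/3 ≈ 186.67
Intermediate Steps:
S = 14/9 (S = -(-19 - 1*(-5))/9 = -(-19 + 5)/9 = -⅑*(-14) = 14/9 ≈ 1.5556)
(S - 14)*(10 - 1*25) = (14/9 - 14)*(10 - 1*25) = -112*(10 - 25)/9 = -112/9*(-15) = 560/3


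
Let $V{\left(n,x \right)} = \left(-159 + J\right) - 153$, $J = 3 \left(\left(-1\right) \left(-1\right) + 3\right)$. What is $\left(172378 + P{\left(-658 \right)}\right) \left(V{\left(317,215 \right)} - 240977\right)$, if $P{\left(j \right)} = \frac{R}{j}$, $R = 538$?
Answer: $- \frac{13683323662761}{329} \approx -4.1591 \cdot 10^{10}$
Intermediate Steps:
$J = 12$ ($J = 3 \left(1 + 3\right) = 3 \cdot 4 = 12$)
$P{\left(j \right)} = \frac{538}{j}$
$V{\left(n,x \right)} = -300$ ($V{\left(n,x \right)} = \left(-159 + 12\right) - 153 = -147 - 153 = -300$)
$\left(172378 + P{\left(-658 \right)}\right) \left(V{\left(317,215 \right)} - 240977\right) = \left(172378 + \frac{538}{-658}\right) \left(-300 - 240977\right) = \left(172378 + 538 \left(- \frac{1}{658}\right)\right) \left(-241277\right) = \left(172378 - \frac{269}{329}\right) \left(-241277\right) = \frac{56712093}{329} \left(-241277\right) = - \frac{13683323662761}{329}$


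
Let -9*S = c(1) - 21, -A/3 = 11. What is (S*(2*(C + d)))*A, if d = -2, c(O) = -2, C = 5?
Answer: -506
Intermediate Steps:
A = -33 (A = -3*11 = -33)
S = 23/9 (S = -(-2 - 21)/9 = -⅑*(-23) = 23/9 ≈ 2.5556)
(S*(2*(C + d)))*A = (23*(2*(5 - 2))/9)*(-33) = (23*(2*3)/9)*(-33) = ((23/9)*6)*(-33) = (46/3)*(-33) = -506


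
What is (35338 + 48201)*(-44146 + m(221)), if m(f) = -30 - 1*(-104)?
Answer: -3681730808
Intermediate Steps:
m(f) = 74 (m(f) = -30 + 104 = 74)
(35338 + 48201)*(-44146 + m(221)) = (35338 + 48201)*(-44146 + 74) = 83539*(-44072) = -3681730808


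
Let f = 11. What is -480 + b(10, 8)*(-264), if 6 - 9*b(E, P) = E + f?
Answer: -40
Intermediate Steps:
b(E, P) = -5/9 - E/9 (b(E, P) = ⅔ - (E + 11)/9 = ⅔ - (11 + E)/9 = ⅔ + (-11/9 - E/9) = -5/9 - E/9)
-480 + b(10, 8)*(-264) = -480 + (-5/9 - ⅑*10)*(-264) = -480 + (-5/9 - 10/9)*(-264) = -480 - 5/3*(-264) = -480 + 440 = -40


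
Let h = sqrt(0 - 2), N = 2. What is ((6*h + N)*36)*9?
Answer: 648 + 1944*I*sqrt(2) ≈ 648.0 + 2749.2*I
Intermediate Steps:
h = I*sqrt(2) (h = sqrt(-2) = I*sqrt(2) ≈ 1.4142*I)
((6*h + N)*36)*9 = ((6*(I*sqrt(2)) + 2)*36)*9 = ((6*I*sqrt(2) + 2)*36)*9 = ((2 + 6*I*sqrt(2))*36)*9 = (72 + 216*I*sqrt(2))*9 = 648 + 1944*I*sqrt(2)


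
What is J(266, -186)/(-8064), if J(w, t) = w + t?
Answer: -5/504 ≈ -0.0099206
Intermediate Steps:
J(w, t) = t + w
J(266, -186)/(-8064) = (-186 + 266)/(-8064) = 80*(-1/8064) = -5/504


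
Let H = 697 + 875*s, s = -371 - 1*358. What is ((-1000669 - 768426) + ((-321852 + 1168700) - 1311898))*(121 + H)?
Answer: 1423277711265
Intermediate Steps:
s = -729 (s = -371 - 358 = -729)
H = -637178 (H = 697 + 875*(-729) = 697 - 637875 = -637178)
((-1000669 - 768426) + ((-321852 + 1168700) - 1311898))*(121 + H) = ((-1000669 - 768426) + ((-321852 + 1168700) - 1311898))*(121 - 637178) = (-1769095 + (846848 - 1311898))*(-637057) = (-1769095 - 465050)*(-637057) = -2234145*(-637057) = 1423277711265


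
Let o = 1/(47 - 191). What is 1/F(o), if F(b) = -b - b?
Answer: 72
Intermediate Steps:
o = -1/144 (o = 1/(-144) = -1/144 ≈ -0.0069444)
F(b) = -2*b
1/F(o) = 1/(-2*(-1/144)) = 1/(1/72) = 72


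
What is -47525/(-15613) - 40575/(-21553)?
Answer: 1657803800/336506989 ≈ 4.9265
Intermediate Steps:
-47525/(-15613) - 40575/(-21553) = -47525*(-1/15613) - 40575*(-1/21553) = 47525/15613 + 40575/21553 = 1657803800/336506989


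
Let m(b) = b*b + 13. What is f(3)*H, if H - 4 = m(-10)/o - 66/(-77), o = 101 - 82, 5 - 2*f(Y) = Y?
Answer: 1437/133 ≈ 10.805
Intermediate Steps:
f(Y) = 5/2 - Y/2
m(b) = 13 + b**2 (m(b) = b**2 + 13 = 13 + b**2)
o = 19
H = 1437/133 (H = 4 + ((13 + (-10)**2)/19 - 66/(-77)) = 4 + ((13 + 100)*(1/19) - 66*(-1/77)) = 4 + (113*(1/19) + 6/7) = 4 + (113/19 + 6/7) = 4 + 905/133 = 1437/133 ≈ 10.805)
f(3)*H = (5/2 - 1/2*3)*(1437/133) = (5/2 - 3/2)*(1437/133) = 1*(1437/133) = 1437/133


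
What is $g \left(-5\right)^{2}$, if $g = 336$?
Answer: $8400$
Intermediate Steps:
$g \left(-5\right)^{2} = 336 \left(-5\right)^{2} = 336 \cdot 25 = 8400$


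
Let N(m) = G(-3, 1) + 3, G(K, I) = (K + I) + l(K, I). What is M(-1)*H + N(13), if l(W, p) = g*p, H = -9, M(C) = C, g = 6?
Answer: 16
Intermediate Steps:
l(W, p) = 6*p
G(K, I) = K + 7*I (G(K, I) = (K + I) + 6*I = (I + K) + 6*I = K + 7*I)
N(m) = 7 (N(m) = (-3 + 7*1) + 3 = (-3 + 7) + 3 = 4 + 3 = 7)
M(-1)*H + N(13) = -1*(-9) + 7 = 9 + 7 = 16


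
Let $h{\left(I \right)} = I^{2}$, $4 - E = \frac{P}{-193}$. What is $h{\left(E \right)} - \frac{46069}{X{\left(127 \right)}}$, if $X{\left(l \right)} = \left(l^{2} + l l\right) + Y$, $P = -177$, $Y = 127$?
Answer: $\frac{9749075444}{1206308865} \approx 8.0817$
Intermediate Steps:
$X{\left(l \right)} = 127 + 2 l^{2}$ ($X{\left(l \right)} = \left(l^{2} + l l\right) + 127 = \left(l^{2} + l^{2}\right) + 127 = 2 l^{2} + 127 = 127 + 2 l^{2}$)
$E = \frac{595}{193}$ ($E = 4 - - \frac{177}{-193} = 4 - \left(-177\right) \left(- \frac{1}{193}\right) = 4 - \frac{177}{193} = \frac{595}{193} \approx 3.0829$)
$h{\left(E \right)} - \frac{46069}{X{\left(127 \right)}} = \left(\frac{595}{193}\right)^{2} - \frac{46069}{127 + 2 \cdot 127^{2}} = \frac{354025}{37249} - \frac{46069}{127 + 2 \cdot 16129} = \frac{354025}{37249} - \frac{46069}{127 + 32258} = \frac{354025}{37249} - \frac{46069}{32385} = \frac{9749075444}{1206308865}$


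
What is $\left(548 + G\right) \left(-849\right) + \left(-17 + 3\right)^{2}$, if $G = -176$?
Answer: $-315632$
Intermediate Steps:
$\left(548 + G\right) \left(-849\right) + \left(-17 + 3\right)^{2} = \left(548 - 176\right) \left(-849\right) + \left(-17 + 3\right)^{2} = 372 \left(-849\right) + \left(-14\right)^{2} = -315828 + 196 = -315632$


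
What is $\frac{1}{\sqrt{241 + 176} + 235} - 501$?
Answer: $- \frac{27458573}{54808} - \frac{\sqrt{417}}{54808} \approx -501.0$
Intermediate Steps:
$\frac{1}{\sqrt{241 + 176} + 235} - 501 = \frac{1}{\sqrt{417} + 235} - 501 = \frac{1}{235 + \sqrt{417}} - 501 = -501 + \frac{1}{235 + \sqrt{417}}$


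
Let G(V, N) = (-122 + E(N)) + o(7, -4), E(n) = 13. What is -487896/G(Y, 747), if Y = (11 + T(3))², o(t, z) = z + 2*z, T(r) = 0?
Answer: 487896/121 ≈ 4032.2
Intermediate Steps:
o(t, z) = 3*z
Y = 121 (Y = (11 + 0)² = 11² = 121)
G(V, N) = -121 (G(V, N) = (-122 + 13) + 3*(-4) = -109 - 12 = -121)
-487896/G(Y, 747) = -487896/(-121) = -487896*(-1/121) = 487896/121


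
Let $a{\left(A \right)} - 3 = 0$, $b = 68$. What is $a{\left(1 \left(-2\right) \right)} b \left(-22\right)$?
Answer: $-4488$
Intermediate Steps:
$a{\left(A \right)} = 3$ ($a{\left(A \right)} = 3 + 0 = 3$)
$a{\left(1 \left(-2\right) \right)} b \left(-22\right) = 3 \cdot 68 \left(-22\right) = 204 \left(-22\right) = -4488$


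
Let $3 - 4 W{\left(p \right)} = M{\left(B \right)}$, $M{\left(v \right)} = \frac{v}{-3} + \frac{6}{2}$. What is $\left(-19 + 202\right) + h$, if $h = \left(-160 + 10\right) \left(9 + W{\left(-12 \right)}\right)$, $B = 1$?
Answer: $- \frac{2359}{2} \approx -1179.5$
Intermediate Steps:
$M{\left(v \right)} = 3 - \frac{v}{3}$ ($M{\left(v \right)} = v \left(- \frac{1}{3}\right) + 6 \cdot \frac{1}{2} = - \frac{v}{3} + 3 = 3 - \frac{v}{3}$)
$W{\left(p \right)} = \frac{1}{12}$ ($W{\left(p \right)} = \frac{3}{4} - \frac{3 - \frac{1}{3}}{4} = \frac{3}{4} - \frac{2}{3} = \frac{1}{12}$)
$h = - \frac{2725}{2}$ ($h = \left(-160 + 10\right) \left(9 + \frac{1}{12}\right) = \left(-150\right) \frac{109}{12} = - \frac{2725}{2} \approx -1362.5$)
$\left(-19 + 202\right) + h = \left(-19 + 202\right) - \frac{2725}{2} = 183 - \frac{2725}{2} = - \frac{2359}{2}$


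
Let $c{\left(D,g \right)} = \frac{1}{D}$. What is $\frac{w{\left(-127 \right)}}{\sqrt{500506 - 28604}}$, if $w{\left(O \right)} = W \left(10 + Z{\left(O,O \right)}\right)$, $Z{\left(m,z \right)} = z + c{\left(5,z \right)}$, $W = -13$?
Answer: $\frac{3796 \sqrt{471902}}{1179755} \approx 2.2103$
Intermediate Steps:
$Z{\left(m,z \right)} = \frac{1}{5} + z$ ($Z{\left(m,z \right)} = z + \frac{1}{5} = \frac{1}{5} + z$)
$w{\left(O \right)} = - \frac{663}{5} - 13 O$ ($w{\left(O \right)} = - 13 \left(10 + \left(\frac{1}{5} + O\right)\right) = - 13 \left(\frac{51}{5} + O\right) = - \frac{663}{5} - 13 O$)
$\frac{w{\left(-127 \right)}}{\sqrt{500506 - 28604}} = \frac{- \frac{663}{5} - -1651}{\sqrt{500506 - 28604}} = \frac{- \frac{663}{5} + 1651}{\sqrt{471902}} = \frac{7592 \frac{\sqrt{471902}}{471902}}{5} = \frac{3796 \sqrt{471902}}{1179755}$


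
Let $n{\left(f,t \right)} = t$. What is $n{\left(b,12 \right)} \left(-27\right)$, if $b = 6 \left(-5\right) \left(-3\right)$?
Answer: $-324$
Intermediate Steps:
$b = 90$ ($b = \left(-30\right) \left(-3\right) = 90$)
$n{\left(b,12 \right)} \left(-27\right) = 12 \left(-27\right) = -324$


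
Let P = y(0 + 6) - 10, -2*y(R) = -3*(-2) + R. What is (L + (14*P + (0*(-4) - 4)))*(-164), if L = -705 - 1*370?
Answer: 213692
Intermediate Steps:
y(R) = -3 - R/2 (y(R) = -(-3*(-2) + R)/2 = -(6 + R)/2 = -3 - R/2)
P = -16 (P = (-3 - (0 + 6)/2) - 10 = (-3 - ½*6) - 10 = (-3 - 3) - 10 = -6 - 10 = -16)
L = -1075 (L = -705 - 370 = -1075)
(L + (14*P + (0*(-4) - 4)))*(-164) = (-1075 + (14*(-16) + (0*(-4) - 4)))*(-164) = (-1075 + (-224 + (0 - 4)))*(-164) = (-1075 + (-224 - 4))*(-164) = (-1075 - 228)*(-164) = -1303*(-164) = 213692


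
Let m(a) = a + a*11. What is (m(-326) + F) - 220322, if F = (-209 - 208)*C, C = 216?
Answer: -314306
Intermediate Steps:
m(a) = 12*a (m(a) = a + 11*a = 12*a)
F = -90072 (F = (-209 - 208)*216 = -417*216 = -90072)
(m(-326) + F) - 220322 = (12*(-326) - 90072) - 220322 = (-3912 - 90072) - 220322 = -93984 - 220322 = -314306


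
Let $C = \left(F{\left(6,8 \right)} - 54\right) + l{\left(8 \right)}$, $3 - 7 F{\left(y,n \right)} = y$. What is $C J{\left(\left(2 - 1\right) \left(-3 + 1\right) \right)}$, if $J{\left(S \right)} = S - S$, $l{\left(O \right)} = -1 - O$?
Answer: $0$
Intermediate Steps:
$F{\left(y,n \right)} = \frac{3}{7} - \frac{y}{7}$
$J{\left(S \right)} = 0$
$C = - \frac{444}{7}$ ($C = \left(\left(\frac{3}{7} - \frac{6}{7}\right) - 54\right) - 9 = \left(- \frac{3}{7} - 54\right) - 9 = - \frac{381}{7} - 9 = - \frac{444}{7} \approx -63.429$)
$C J{\left(\left(2 - 1\right) \left(-3 + 1\right) \right)} = \left(- \frac{444}{7}\right) 0 = 0$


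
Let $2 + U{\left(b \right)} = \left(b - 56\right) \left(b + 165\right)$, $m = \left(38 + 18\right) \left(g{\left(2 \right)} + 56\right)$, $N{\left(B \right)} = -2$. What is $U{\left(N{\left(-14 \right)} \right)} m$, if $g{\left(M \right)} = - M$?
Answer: $-28594944$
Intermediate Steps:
$m = 3024$ ($m = \left(38 + 18\right) \left(\left(-1\right) 2 + 56\right) = 56 \left(-2 + 56\right) = 56 \cdot 54 = 3024$)
$U{\left(b \right)} = -2 + \left(-56 + b\right) \left(165 + b\right)$ ($U{\left(b \right)} = -2 + \left(b - 56\right) \left(b + 165\right) = -2 + \left(-56 + b\right) \left(165 + b\right)$)
$U{\left(N{\left(-14 \right)} \right)} m = \left(-9242 + \left(-2\right)^{2} + 109 \left(-2\right)\right) 3024 = \left(-9242 + 4 - 218\right) 3024 = \left(-9456\right) 3024 = -28594944$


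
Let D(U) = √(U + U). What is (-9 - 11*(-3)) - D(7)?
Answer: 24 - √14 ≈ 20.258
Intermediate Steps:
D(U) = √2*√U (D(U) = √(2*U) = √2*√U)
(-9 - 11*(-3)) - D(7) = (-9 - 11*(-3)) - √2*√7 = (-9 + 33) - √14 = 24 - √14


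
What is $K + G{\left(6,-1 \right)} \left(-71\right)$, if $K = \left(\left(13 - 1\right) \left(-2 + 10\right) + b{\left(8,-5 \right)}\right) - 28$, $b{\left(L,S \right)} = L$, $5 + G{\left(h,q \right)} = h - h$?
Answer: $431$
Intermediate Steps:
$G{\left(h,q \right)} = -5$ ($G{\left(h,q \right)} = -5 + \left(h - h\right) = -5 + 0 = -5$)
$K = 76$ ($K = \left(\left(13 - 1\right) \left(-2 + 10\right) + 8\right) - 28 = \left(12 \cdot 8 + 8\right) - 28 = \left(96 + 8\right) - 28 = 104 - 28 = 76$)
$K + G{\left(6,-1 \right)} \left(-71\right) = 76 - -355 = 76 + 355 = 431$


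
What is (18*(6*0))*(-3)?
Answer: 0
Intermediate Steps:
(18*(6*0))*(-3) = (18*0)*(-3) = 0*(-3) = 0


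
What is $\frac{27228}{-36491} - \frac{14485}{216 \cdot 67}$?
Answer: $- \frac{922615751}{528097752} \approx -1.7471$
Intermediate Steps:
$\frac{27228}{-36491} - \frac{14485}{216 \cdot 67} = 27228 \left(- \frac{1}{36491}\right) - \frac{14485}{14472} = - \frac{27228}{36491} - \frac{14485}{14472} = - \frac{922615751}{528097752}$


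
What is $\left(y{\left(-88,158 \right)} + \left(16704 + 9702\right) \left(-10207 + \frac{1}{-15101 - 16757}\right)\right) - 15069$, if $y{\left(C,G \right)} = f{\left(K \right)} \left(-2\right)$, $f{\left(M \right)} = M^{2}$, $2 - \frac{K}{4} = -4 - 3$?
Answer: $- \frac{4293561658290}{15929} \approx -2.6954 \cdot 10^{8}$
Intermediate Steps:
$K = 36$ ($K = 8 - 4 \left(-4 - 3\right) = 8 - -28 = 8 + 28 = 36$)
$y{\left(C,G \right)} = -2592$ ($y{\left(C,G \right)} = 36^{2} \left(-2\right) = 1296 \left(-2\right) = -2592$)
$\left(y{\left(-88,158 \right)} + \left(16704 + 9702\right) \left(-10207 + \frac{1}{-15101 - 16757}\right)\right) - 15069 = \left(-2592 + \left(16704 + 9702\right) \left(-10207 + \frac{1}{-15101 - 16757}\right)\right) - 15069 = \left(-2592 + 26406 \left(-10207 + \frac{1}{-31858}\right)\right) - 15069 = \left(-2592 + 26406 \left(-10207 - \frac{1}{31858}\right)\right) - 15069 = \left(-2592 + 26406 \left(- \frac{325174607}{31858}\right)\right) - 15069 = \left(-2592 - \frac{4293280336221}{15929}\right) - 15069 = - \frac{4293321624189}{15929} - 15069 = - \frac{4293561658290}{15929}$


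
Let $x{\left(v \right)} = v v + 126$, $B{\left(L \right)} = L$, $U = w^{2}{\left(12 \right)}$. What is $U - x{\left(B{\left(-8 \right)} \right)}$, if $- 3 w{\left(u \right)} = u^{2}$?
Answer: $2114$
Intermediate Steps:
$w{\left(u \right)} = - \frac{u^{2}}{3}$
$U = 2304$ ($U = \left(- \frac{12^{2}}{3}\right)^{2} = \left(\left(- \frac{1}{3}\right) 144\right)^{2} = \left(-48\right)^{2} = 2304$)
$x{\left(v \right)} = 126 + v^{2}$ ($x{\left(v \right)} = v^{2} + 126 = 126 + v^{2}$)
$U - x{\left(B{\left(-8 \right)} \right)} = 2304 - \left(126 + \left(-8\right)^{2}\right) = 2304 - \left(126 + 64\right) = 2304 - 190 = 2114$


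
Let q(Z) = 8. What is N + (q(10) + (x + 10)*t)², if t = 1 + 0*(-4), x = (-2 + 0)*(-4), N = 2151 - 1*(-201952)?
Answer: 204779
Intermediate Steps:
N = 204103 (N = 2151 + 201952 = 204103)
x = 8 (x = -2*(-4) = 8)
t = 1 (t = 1 + 0 = 1)
N + (q(10) + (x + 10)*t)² = 204103 + (8 + (8 + 10)*1)² = 204103 + (8 + 18*1)² = 204103 + (8 + 18)² = 204103 + 26² = 204103 + 676 = 204779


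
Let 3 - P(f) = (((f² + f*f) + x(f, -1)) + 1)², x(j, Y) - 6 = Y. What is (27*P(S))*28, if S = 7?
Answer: -8174628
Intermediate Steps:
x(j, Y) = 6 + Y
P(f) = 3 - (6 + 2*f²)² (P(f) = 3 - (((f² + f*f) + (6 - 1)) + 1)² = 3 - (((f² + f²) + 5) + 1)² = 3 - ((2*f² + 5) + 1)² = 3 - ((5 + 2*f²) + 1)² = 3 - (6 + 2*f²)²)
(27*P(S))*28 = (27*(3 - 4*(3 + 7²)²))*28 = (27*(3 - 4*(3 + 49)²))*28 = (27*(3 - 4*52²))*28 = (27*(3 - 4*2704))*28 = (27*(3 - 10816))*28 = (27*(-10813))*28 = -291951*28 = -8174628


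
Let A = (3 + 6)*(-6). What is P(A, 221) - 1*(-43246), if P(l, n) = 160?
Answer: 43406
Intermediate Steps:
A = -54 (A = 9*(-6) = -54)
P(A, 221) - 1*(-43246) = 160 - 1*(-43246) = 160 + 43246 = 43406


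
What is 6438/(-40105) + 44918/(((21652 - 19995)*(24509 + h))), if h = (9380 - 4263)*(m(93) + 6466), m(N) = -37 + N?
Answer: -356275798973188/2219402479718255 ≈ -0.16053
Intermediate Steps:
h = 33373074 (h = (9380 - 4263)*((-37 + 93) + 6466) = 5117*(56 + 6466) = 5117*6522 = 33373074)
6438/(-40105) + 44918/(((21652 - 19995)*(24509 + h))) = 6438/(-40105) + 44918/(((21652 - 19995)*(24509 + 33373074))) = 6438*(-1/40105) + 44918/((1657*33397583)) = -6438/40105 + 44918/55339795031 = -356275798973188/2219402479718255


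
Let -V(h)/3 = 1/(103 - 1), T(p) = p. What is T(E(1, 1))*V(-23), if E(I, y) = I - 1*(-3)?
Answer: -2/17 ≈ -0.11765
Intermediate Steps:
E(I, y) = 3 + I (E(I, y) = I + 3 = 3 + I)
V(h) = -1/34 (V(h) = -3/(103 - 1) = -3/102 = -3*1/102 = -1/34)
T(E(1, 1))*V(-23) = (3 + 1)*(-1/34) = 4*(-1/34) = -2/17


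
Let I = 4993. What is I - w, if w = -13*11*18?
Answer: 7567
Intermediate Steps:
w = -2574 (w = -143*18 = -2574)
I - w = 4993 - 1*(-2574) = 4993 + 2574 = 7567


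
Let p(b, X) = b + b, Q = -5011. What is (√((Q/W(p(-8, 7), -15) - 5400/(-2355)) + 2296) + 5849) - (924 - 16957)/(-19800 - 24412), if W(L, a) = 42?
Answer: 258579955/44212 + √94744022898/6594 ≈ 5895.3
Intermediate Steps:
p(b, X) = 2*b
(√((Q/W(p(-8, 7), -15) - 5400/(-2355)) + 2296) + 5849) - (924 - 16957)/(-19800 - 24412) = (√((-5011/42 - 5400/(-2355)) + 2296) + 5849) - (924 - 16957)/(-19800 - 24412) = (√((-5011*1/42 - 5400*(-1/2355)) + 2296) + 5849) - (-16033)/(-44212) = (√((-5011/42 + 360/157) + 2296) + 5849) - (-16033)*(-1)/44212 = (√(-771607/6594 + 2296) + 5849) - 1*16033/44212 = (√(14368217/6594) + 5849) - 16033/44212 = (√94744022898/6594 + 5849) - 16033/44212 = (5849 + √94744022898/6594) - 16033/44212 = 258579955/44212 + √94744022898/6594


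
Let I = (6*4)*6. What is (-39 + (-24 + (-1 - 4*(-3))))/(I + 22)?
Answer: -26/83 ≈ -0.31325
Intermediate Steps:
I = 144 (I = 24*6 = 144)
(-39 + (-24 + (-1 - 4*(-3))))/(I + 22) = (-39 + (-24 + (-1 - 4*(-3))))/(144 + 22) = (-39 + (-24 + (-1 + 12)))/166 = (-39 + (-24 + 11))*(1/166) = (-39 - 13)*(1/166) = -52*1/166 = -26/83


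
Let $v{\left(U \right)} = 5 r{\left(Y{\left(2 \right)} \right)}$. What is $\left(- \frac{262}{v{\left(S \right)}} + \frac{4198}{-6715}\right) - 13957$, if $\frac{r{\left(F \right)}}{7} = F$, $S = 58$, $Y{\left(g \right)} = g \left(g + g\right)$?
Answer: $- \frac{2624488617}{188020} \approx -13959.0$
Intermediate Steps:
$Y{\left(g \right)} = 2 g^{2}$ ($Y{\left(g \right)} = g 2 g = 2 g^{2}$)
$r{\left(F \right)} = 7 F$
$v{\left(U \right)} = 280$ ($v{\left(U \right)} = 5 \cdot 7 \cdot 2 \cdot 2^{2} = 5 \cdot 7 \cdot 2 \cdot 4 = 5 \cdot 7 \cdot 8 = 5 \cdot 56 = 280$)
$\left(- \frac{262}{v{\left(S \right)}} + \frac{4198}{-6715}\right) - 13957 = \left(- \frac{262}{280} + \frac{4198}{-6715}\right) - 13957 = \left(\left(-262\right) \frac{1}{280} + 4198 \left(- \frac{1}{6715}\right)\right) - 13957 = \left(- \frac{131}{140} - \frac{4198}{6715}\right) - 13957 = - \frac{293477}{188020} - 13957 = - \frac{2624488617}{188020}$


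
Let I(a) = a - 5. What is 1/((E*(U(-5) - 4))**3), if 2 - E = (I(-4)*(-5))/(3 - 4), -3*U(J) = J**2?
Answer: -27/5258946419 ≈ -5.1341e-9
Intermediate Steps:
I(a) = -5 + a
U(J) = -J**2/3
E = 47 (E = 2 - (-5 - 4)*(-5)/(3 - 4) = 2 - (-9*(-5))/(-1) = 2 - 45*(-1) = 2 - 1*(-45) = 2 + 45 = 47)
1/((E*(U(-5) - 4))**3) = 1/((47*(-1/3*(-5)**2 - 4))**3) = 1/((47*(-1/3*25 - 4))**3) = 1/((47*(-25/3 - 4))**3) = 1/((47*(-37/3))**3) = 1/((-1739/3)**3) = 1/(-5258946419/27) = -27/5258946419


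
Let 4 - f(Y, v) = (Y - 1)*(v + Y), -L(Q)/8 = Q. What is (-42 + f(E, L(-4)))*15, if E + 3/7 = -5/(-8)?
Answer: -570495/3136 ≈ -181.92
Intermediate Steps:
L(Q) = -8*Q
E = 11/56 (E = -3/7 - 5/(-8) = -3/7 - 5*(-1/8) = -3/7 + 5/8 = 11/56 ≈ 0.19643)
f(Y, v) = 4 - (-1 + Y)*(Y + v) (f(Y, v) = 4 - (Y - 1)*(v + Y) = 4 - (-1 + Y)*(Y + v))
(-42 + f(E, L(-4)))*15 = (-42 + (4 + 11/56 - 8*(-4) - (11/56)**2 - 1*11/56*(-8*(-4))))*15 = (-42 + (4 + 11/56 + 32 - 1*121/3136 - 1*11/56*32))*15 = (-42 + (4 + 11/56 + 32 - 121/3136 - 44/7))*15 = (-42 + 93679/3136)*15 = -38033/3136*15 = -570495/3136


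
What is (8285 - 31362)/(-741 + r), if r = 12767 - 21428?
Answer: 23077/9402 ≈ 2.4545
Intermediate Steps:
r = -8661
(8285 - 31362)/(-741 + r) = (8285 - 31362)/(-741 - 8661) = -23077/(-9402) = -23077*(-1/9402) = 23077/9402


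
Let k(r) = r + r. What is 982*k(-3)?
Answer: -5892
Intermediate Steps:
k(r) = 2*r
982*k(-3) = 982*(2*(-3)) = 982*(-6) = -5892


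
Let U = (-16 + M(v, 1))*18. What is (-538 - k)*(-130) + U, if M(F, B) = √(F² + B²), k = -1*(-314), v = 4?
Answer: 110472 + 18*√17 ≈ 1.1055e+5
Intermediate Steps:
k = 314
M(F, B) = √(B² + F²)
U = -288 + 18*√17 (U = (-16 + √(1² + 4²))*18 = (-16 + √(1 + 16))*18 = (-16 + √17)*18 = -288 + 18*√17 ≈ -213.78)
(-538 - k)*(-130) + U = (-538 - 1*314)*(-130) + (-288 + 18*√17) = (-538 - 314)*(-130) + (-288 + 18*√17) = -852*(-130) + (-288 + 18*√17) = 110760 + (-288 + 18*√17) = 110472 + 18*√17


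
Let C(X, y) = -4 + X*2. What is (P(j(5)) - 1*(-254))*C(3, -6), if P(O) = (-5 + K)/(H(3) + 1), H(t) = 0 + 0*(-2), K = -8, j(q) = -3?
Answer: 482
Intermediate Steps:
H(t) = 0 (H(t) = 0 + 0 = 0)
C(X, y) = -4 + 2*X
P(O) = -13 (P(O) = (-5 - 8)/(0 + 1) = -13/1 = -13*1 = -13)
(P(j(5)) - 1*(-254))*C(3, -6) = (-13 - 1*(-254))*(-4 + 2*3) = (-13 + 254)*(-4 + 6) = 241*2 = 482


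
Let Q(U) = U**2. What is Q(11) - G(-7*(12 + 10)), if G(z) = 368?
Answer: -247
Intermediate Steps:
Q(11) - G(-7*(12 + 10)) = 11**2 - 1*368 = 121 - 368 = -247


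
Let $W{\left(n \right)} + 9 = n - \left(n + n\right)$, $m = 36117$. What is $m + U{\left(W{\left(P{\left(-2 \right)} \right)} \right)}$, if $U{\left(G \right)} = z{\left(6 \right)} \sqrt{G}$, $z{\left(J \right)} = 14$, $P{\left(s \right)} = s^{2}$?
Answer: $36117 + 14 i \sqrt{13} \approx 36117.0 + 50.478 i$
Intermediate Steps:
$W{\left(n \right)} = -9 - n$ ($W{\left(n \right)} = -9 + \left(n - \left(n + n\right)\right) = -9 + \left(n - 2 n\right) = -9 - n$)
$U{\left(G \right)} = 14 \sqrt{G}$
$m + U{\left(W{\left(P{\left(-2 \right)} \right)} \right)} = 36117 + 14 \sqrt{-9 - \left(-2\right)^{2}} = 36117 + 14 \sqrt{-9 - 4} = 36117 + 14 \sqrt{-13} = 36117 + 14 i \sqrt{13}$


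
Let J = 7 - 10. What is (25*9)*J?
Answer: -675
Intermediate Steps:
J = -3
(25*9)*J = (25*9)*(-3) = 225*(-3) = -675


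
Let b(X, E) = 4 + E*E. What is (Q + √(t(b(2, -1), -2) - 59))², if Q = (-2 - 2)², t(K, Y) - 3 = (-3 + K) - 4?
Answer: (16 + I*√58)² ≈ 198.0 + 243.7*I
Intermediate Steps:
b(X, E) = 4 + E²
t(K, Y) = -4 + K (t(K, Y) = 3 + ((-3 + K) - 4) = 3 + (-7 + K) = -4 + K)
Q = 16 (Q = (-4)² = 16)
(Q + √(t(b(2, -1), -2) - 59))² = (16 + √((-4 + (4 + (-1)²)) - 59))² = (16 + √((-4 + (4 + 1)) - 59))² = (16 + √((-4 + 5) - 59))² = (16 + √(1 - 59))² = (16 + √(-58))² = (16 + I*√58)²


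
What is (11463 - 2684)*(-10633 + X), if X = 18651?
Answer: 70390022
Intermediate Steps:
(11463 - 2684)*(-10633 + X) = (11463 - 2684)*(-10633 + 18651) = 8779*8018 = 70390022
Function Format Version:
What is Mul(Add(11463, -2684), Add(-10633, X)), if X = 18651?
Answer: 70390022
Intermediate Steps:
Mul(Add(11463, -2684), Add(-10633, X)) = Mul(Add(11463, -2684), Add(-10633, 18651)) = Mul(8779, 8018) = 70390022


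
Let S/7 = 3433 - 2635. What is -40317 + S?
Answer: -34731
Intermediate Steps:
S = 5586 (S = 7*(3433 - 2635) = 7*798 = 5586)
-40317 + S = -40317 + 5586 = -34731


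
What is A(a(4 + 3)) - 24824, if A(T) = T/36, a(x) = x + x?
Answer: -446825/18 ≈ -24824.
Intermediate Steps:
a(x) = 2*x
A(T) = T/36 (A(T) = T*(1/36) = T/36)
A(a(4 + 3)) - 24824 = (2*(4 + 3))/36 - 24824 = (2*7)/36 - 24824 = (1/36)*14 - 24824 = 7/18 - 24824 = -446825/18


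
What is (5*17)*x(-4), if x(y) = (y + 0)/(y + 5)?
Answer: -340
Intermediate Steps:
x(y) = y/(5 + y)
(5*17)*x(-4) = (5*17)*(-4/(5 - 4)) = 85*(-4/1) = 85*(-4*1) = 85*(-4) = -340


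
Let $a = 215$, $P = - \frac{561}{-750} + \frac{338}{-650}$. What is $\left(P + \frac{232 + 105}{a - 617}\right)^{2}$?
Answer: $\frac{235131556}{631265625} \approx 0.37248$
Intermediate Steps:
$P = \frac{57}{250}$ ($P = \left(-561\right) \left(- \frac{1}{750}\right) + 338 \left(- \frac{1}{650}\right) = \frac{187}{250} - \frac{13}{25} = \frac{57}{250} \approx 0.228$)
$\left(P + \frac{232 + 105}{a - 617}\right)^{2} = \left(\frac{57}{250} + \frac{232 + 105}{215 - 617}\right)^{2} = \left(\frac{57}{250} + \frac{337}{-402}\right)^{2} = \left(\frac{57}{250} + 337 \left(- \frac{1}{402}\right)\right)^{2} = \left(\frac{57}{250} - \frac{337}{402}\right)^{2} = \left(- \frac{15334}{25125}\right)^{2} = \frac{235131556}{631265625}$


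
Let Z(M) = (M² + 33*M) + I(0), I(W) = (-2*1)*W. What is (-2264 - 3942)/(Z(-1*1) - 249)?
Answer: 6206/281 ≈ 22.085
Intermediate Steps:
I(W) = -2*W
Z(M) = M² + 33*M (Z(M) = (M² + 33*M) - 2*0 = (M² + 33*M) + 0 = M² + 33*M)
(-2264 - 3942)/(Z(-1*1) - 249) = (-2264 - 3942)/((-1*1)*(33 - 1*1) - 249) = -6206/(-(33 - 1) - 249) = -6206/(-1*32 - 249) = -6206/(-32 - 249) = -6206/(-281) = -6206*(-1/281) = 6206/281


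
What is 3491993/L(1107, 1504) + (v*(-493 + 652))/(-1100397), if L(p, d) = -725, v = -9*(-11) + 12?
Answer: -1280863805582/265929275 ≈ -4816.6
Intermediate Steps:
v = 111 (v = 99 + 12 = 111)
3491993/L(1107, 1504) + (v*(-493 + 652))/(-1100397) = 3491993/(-725) + (111*(-493 + 652))/(-1100397) = 3491993*(-1/725) + (111*159)*(-1/1100397) = -3491993/725 + 17649*(-1/1100397) = -3491993/725 - 5883/366799 = -1280863805582/265929275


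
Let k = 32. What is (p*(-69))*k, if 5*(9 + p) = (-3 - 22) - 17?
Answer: 192096/5 ≈ 38419.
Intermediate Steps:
p = -87/5 (p = -9 + ((-3 - 22) - 17)/5 = -9 + (-25 - 17)/5 = -9 + (1/5)*(-42) = -9 - 42/5 = -87/5 ≈ -17.400)
(p*(-69))*k = -87/5*(-69)*32 = (6003/5)*32 = 192096/5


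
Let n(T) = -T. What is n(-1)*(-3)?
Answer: -3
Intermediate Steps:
n(-1)*(-3) = -1*(-1)*(-3) = 1*(-3) = -3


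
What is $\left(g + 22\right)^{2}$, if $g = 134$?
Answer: $24336$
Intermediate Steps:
$\left(g + 22\right)^{2} = \left(134 + 22\right)^{2} = 156^{2} = 24336$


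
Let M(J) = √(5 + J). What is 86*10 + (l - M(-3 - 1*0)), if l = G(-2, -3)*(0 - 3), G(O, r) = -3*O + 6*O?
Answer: 878 - √2 ≈ 876.59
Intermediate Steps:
G(O, r) = 3*O
l = 18 (l = (3*(-2))*(0 - 3) = -6*(-3) = 18)
86*10 + (l - M(-3 - 1*0)) = 86*10 + (18 - √(5 + (-3 - 1*0))) = 860 + (18 - √(5 + (-3 + 0))) = 860 + (18 - √(5 - 3)) = 860 + (18 - √2) = 878 - √2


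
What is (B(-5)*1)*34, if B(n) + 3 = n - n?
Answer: -102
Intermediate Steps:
B(n) = -3 (B(n) = -3 + (n - n) = -3 + 0 = -3)
(B(-5)*1)*34 = -3*1*34 = -3*34 = -102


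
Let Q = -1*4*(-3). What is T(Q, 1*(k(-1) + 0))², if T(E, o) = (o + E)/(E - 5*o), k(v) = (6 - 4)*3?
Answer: 1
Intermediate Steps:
Q = 12 (Q = -4*(-3) = 12)
k(v) = 6 (k(v) = 2*3 = 6)
T(E, o) = (E + o)/(E - 5*o)
T(Q, 1*(k(-1) + 0))² = ((12 + 1*(6 + 0))/(12 - 5*(6 + 0)))² = ((12 + 1*6)/(12 - 5*6))² = ((12 + 6)/(12 - 5*6))² = (18/(12 - 30))² = (18/(-18))² = (-1/18*18)² = (-1)² = 1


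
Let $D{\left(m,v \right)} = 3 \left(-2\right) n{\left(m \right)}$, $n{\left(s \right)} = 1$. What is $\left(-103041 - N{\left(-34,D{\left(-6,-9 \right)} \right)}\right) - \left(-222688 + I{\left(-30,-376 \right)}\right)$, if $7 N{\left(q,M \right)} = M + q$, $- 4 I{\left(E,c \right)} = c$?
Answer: $\frac{836911}{7} \approx 1.1956 \cdot 10^{5}$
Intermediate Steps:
$I{\left(E,c \right)} = - \frac{c}{4}$
$D{\left(m,v \right)} = -6$ ($D{\left(m,v \right)} = 3 \left(-2\right) 1 = \left(-6\right) 1 = -6$)
$N{\left(q,M \right)} = \frac{M}{7} + \frac{q}{7}$ ($N{\left(q,M \right)} = \frac{M + q}{7} = \frac{M}{7} + \frac{q}{7}$)
$\left(-103041 - N{\left(-34,D{\left(-6,-9 \right)} \right)}\right) - \left(-222688 + I{\left(-30,-376 \right)}\right) = \left(-103041 - \left(\frac{1}{7} \left(-6\right) + \frac{1}{7} \left(-34\right)\right)\right) - \left(-222688 - -94\right) = \left(-103041 - \left(- \frac{6}{7} - \frac{34}{7}\right)\right) - \left(-222688 + 94\right) = \left(-103041 - - \frac{40}{7}\right) - -222594 = \left(-103041 + \frac{40}{7}\right) + 222594 = - \frac{721247}{7} + 222594 = \frac{836911}{7}$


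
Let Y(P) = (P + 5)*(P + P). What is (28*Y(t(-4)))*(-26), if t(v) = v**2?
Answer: -489216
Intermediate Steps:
Y(P) = 2*P*(5 + P) (Y(P) = (5 + P)*(2*P) = 2*P*(5 + P))
(28*Y(t(-4)))*(-26) = (28*(2*(-4)**2*(5 + (-4)**2)))*(-26) = (28*(2*16*(5 + 16)))*(-26) = (28*(2*16*21))*(-26) = (28*672)*(-26) = 18816*(-26) = -489216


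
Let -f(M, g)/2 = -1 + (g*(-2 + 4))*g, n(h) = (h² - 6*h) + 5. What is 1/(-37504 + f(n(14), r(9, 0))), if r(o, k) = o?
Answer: -1/37826 ≈ -2.6437e-5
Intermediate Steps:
n(h) = 5 + h² - 6*h
f(M, g) = 2 - 4*g² (f(M, g) = -2*(-1 + (g*(-2 + 4))*g) = -2*(-1 + (g*2)*g) = -2*(-1 + (2*g)*g) = -2*(-1 + 2*g²) = 2 - 4*g²)
1/(-37504 + f(n(14), r(9, 0))) = 1/(-37504 + (2 - 4*9²)) = 1/(-37504 + (2 - 4*81)) = 1/(-37504 + (2 - 324)) = 1/(-37504 - 322) = 1/(-37826) = -1/37826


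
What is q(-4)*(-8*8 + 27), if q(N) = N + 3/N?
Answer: 703/4 ≈ 175.75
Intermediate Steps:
q(-4)*(-8*8 + 27) = (-4 + 3/(-4))*(-8*8 + 27) = (-4 + 3*(-¼))*(-64 + 27) = (-4 - ¾)*(-37) = -19/4*(-37) = 703/4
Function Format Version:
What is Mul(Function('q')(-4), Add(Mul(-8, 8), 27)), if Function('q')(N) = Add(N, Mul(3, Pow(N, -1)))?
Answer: Rational(703, 4) ≈ 175.75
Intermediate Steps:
Mul(Function('q')(-4), Add(Mul(-8, 8), 27)) = Mul(Add(-4, Mul(3, Pow(-4, -1))), Add(Mul(-8, 8), 27)) = Mul(Add(-4, Mul(3, Rational(-1, 4))), Add(-64, 27)) = Mul(Add(-4, Rational(-3, 4)), -37) = Mul(Rational(-19, 4), -37) = Rational(703, 4)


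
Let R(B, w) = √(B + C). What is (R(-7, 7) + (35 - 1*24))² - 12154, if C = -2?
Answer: -12042 + 66*I ≈ -12042.0 + 66.0*I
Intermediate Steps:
R(B, w) = √(-2 + B) (R(B, w) = √(B - 2) = √(-2 + B))
(R(-7, 7) + (35 - 1*24))² - 12154 = (√(-2 - 7) + (35 - 1*24))² - 12154 = (√(-9) + (35 - 24))² - 12154 = (3*I + 11)² - 12154 = (11 + 3*I)² - 12154 = -12154 + (11 + 3*I)²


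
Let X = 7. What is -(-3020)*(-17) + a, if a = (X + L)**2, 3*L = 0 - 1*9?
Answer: -51324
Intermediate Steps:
L = -3 (L = (0 - 1*9)/3 = (0 - 9)/3 = (1/3)*(-9) = -3)
a = 16 (a = (7 - 3)**2 = 4**2 = 16)
-(-3020)*(-17) + a = -(-3020)*(-17) + 16 = -151*340 + 16 = -51340 + 16 = -51324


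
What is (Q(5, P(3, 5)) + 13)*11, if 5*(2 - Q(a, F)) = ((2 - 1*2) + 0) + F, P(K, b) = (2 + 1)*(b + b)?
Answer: 99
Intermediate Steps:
P(K, b) = 6*b (P(K, b) = 3*(2*b) = 6*b)
Q(a, F) = 2 - F/5 (Q(a, F) = 2 - (((2 - 1*2) + 0) + F)/5 = 2 - (((2 - 2) + 0) + F)/5 = 2 - ((0 + 0) + F)/5 = 2 - (0 + F)/5 = 2 - F/5)
(Q(5, P(3, 5)) + 13)*11 = ((2 - 6*5/5) + 13)*11 = ((2 - ⅕*30) + 13)*11 = ((2 - 6) + 13)*11 = (-4 + 13)*11 = 9*11 = 99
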